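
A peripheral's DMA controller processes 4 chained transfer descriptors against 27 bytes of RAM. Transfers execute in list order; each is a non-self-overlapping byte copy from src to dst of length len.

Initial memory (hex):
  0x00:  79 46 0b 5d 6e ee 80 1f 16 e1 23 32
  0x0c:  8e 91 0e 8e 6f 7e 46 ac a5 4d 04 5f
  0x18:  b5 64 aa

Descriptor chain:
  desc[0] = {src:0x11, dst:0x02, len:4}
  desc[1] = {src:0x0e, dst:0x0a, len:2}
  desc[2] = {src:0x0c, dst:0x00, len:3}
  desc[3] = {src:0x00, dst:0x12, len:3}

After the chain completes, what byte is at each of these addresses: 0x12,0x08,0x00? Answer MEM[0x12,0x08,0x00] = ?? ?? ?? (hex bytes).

  after D0: wrote 4B at 0x02 = 7e46aca5
  after D1: wrote 2B at 0x0a = 0e8e
  after D2: wrote 3B at 0x00 = 8e910e
  after D3: wrote 3B at 0x12 = 8e910e
query mem[0x12]=0x8e, mem[0x08]=0x16, mem[0x00]=0x8e

MEM[0x12,0x08,0x00] = 8e 16 8e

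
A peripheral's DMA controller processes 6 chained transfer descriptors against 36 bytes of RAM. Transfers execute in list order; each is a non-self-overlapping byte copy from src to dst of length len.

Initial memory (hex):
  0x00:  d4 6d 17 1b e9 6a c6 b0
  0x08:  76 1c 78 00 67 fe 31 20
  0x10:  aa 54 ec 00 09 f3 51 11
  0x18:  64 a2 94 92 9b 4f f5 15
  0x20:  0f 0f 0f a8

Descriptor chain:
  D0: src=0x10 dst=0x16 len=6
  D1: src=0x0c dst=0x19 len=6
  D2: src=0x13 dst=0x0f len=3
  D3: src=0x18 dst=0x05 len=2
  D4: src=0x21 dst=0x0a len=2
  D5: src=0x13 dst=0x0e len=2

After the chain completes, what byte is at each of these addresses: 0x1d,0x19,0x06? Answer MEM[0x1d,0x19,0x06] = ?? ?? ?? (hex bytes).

MEM[0x1d,0x19,0x06] = aa 67 67

[0] 0x10->0x16 len=6 : aa 54 ec 00 09 f3
[1] 0x0c->0x19 len=6 : 67 fe 31 20 aa 54
[2] 0x13->0x0f len=3 : 00 09 f3
[3] 0x18->0x05 len=2 : ec 67
[4] 0x21->0x0a len=2 : 0f 0f
[5] 0x13->0x0e len=2 : 00 09
query mem[0x1d]=0xaa, mem[0x19]=0x67, mem[0x06]=0x67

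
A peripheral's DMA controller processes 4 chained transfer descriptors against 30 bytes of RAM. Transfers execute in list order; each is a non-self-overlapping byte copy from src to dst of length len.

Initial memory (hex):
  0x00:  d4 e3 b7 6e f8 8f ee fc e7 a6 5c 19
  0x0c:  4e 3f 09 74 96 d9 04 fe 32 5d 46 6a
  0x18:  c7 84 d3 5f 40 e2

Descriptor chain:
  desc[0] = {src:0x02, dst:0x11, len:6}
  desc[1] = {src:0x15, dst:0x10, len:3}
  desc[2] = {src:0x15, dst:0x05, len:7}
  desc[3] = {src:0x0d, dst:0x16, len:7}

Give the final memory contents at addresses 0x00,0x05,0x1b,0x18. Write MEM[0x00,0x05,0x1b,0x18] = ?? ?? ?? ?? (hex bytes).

MEM[0x00,0x05,0x1b,0x18] = d4 ee 6a 74

D0: mem[0x11..0x16] <- [b7 6e f8 8f ee fc]
D1: mem[0x10..0x12] <- [ee fc 6a]
D2: mem[0x05..0x0b] <- [ee fc 6a c7 84 d3 5f]
D3: mem[0x16..0x1c] <- [3f 09 74 ee fc 6a f8]
query mem[0x00]=0xd4, mem[0x05]=0xee, mem[0x1b]=0x6a, mem[0x18]=0x74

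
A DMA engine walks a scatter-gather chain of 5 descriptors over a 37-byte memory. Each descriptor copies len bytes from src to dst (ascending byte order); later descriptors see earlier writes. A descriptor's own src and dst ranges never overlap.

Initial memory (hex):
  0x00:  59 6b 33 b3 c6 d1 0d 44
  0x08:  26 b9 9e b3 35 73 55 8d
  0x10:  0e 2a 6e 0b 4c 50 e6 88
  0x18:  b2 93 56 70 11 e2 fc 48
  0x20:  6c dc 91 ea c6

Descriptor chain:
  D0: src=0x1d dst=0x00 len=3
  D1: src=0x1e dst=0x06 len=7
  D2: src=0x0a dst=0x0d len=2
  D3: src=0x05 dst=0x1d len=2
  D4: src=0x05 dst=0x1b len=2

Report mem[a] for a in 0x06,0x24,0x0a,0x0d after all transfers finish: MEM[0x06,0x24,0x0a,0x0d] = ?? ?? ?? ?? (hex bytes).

#0 dst[0x00+3] := {0xe2,0xfc,0x48}
#1 dst[0x06+7] := {0xfc,0x48,0x6c,0xdc,0x91,0xea,0xc6}
#2 dst[0x0d+2] := {0x91,0xea}
#3 dst[0x1d+2] := {0xd1,0xfc}
#4 dst[0x1b+2] := {0xd1,0xfc}
query mem[0x06]=0xfc, mem[0x24]=0xc6, mem[0x0a]=0x91, mem[0x0d]=0x91

MEM[0x06,0x24,0x0a,0x0d] = fc c6 91 91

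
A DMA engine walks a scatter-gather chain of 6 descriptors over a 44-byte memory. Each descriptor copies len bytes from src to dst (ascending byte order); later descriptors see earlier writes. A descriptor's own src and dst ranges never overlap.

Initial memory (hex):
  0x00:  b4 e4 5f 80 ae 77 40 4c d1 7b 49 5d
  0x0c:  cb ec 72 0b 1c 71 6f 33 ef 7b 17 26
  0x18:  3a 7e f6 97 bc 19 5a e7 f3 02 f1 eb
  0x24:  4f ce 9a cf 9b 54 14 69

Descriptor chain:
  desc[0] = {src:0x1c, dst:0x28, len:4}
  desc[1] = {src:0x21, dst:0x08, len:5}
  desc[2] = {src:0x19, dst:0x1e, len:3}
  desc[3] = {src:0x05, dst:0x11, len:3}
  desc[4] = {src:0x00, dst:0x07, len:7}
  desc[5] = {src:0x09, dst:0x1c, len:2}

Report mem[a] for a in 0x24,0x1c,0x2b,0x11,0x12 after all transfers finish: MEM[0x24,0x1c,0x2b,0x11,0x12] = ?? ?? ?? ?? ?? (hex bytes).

MEM[0x24,0x1c,0x2b,0x11,0x12] = 4f 5f e7 77 40

#0 dst[0x28+4] := {0xbc,0x19,0x5a,0xe7}
#1 dst[0x08+5] := {0x02,0xf1,0xeb,0x4f,0xce}
#2 dst[0x1e+3] := {0x7e,0xf6,0x97}
#3 dst[0x11+3] := {0x77,0x40,0x4c}
#4 dst[0x07+7] := {0xb4,0xe4,0x5f,0x80,0xae,0x77,0x40}
#5 dst[0x1c+2] := {0x5f,0x80}
query mem[0x24]=0x4f, mem[0x1c]=0x5f, mem[0x2b]=0xe7, mem[0x11]=0x77, mem[0x12]=0x40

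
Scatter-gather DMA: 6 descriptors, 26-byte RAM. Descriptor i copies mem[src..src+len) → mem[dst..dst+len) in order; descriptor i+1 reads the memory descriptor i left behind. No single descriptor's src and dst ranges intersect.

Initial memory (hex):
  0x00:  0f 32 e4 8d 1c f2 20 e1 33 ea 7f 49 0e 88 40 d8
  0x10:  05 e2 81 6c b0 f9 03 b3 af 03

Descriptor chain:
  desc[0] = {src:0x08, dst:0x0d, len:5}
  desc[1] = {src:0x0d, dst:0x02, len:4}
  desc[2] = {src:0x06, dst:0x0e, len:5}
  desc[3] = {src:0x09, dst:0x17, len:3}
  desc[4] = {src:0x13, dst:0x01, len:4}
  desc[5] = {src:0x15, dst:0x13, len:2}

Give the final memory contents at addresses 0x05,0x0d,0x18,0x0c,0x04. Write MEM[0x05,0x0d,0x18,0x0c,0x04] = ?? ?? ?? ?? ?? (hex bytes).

#0 dst[0x0d+5] := {0x33,0xea,0x7f,0x49,0x0e}
#1 dst[0x02+4] := {0x33,0xea,0x7f,0x49}
#2 dst[0x0e+5] := {0x20,0xe1,0x33,0xea,0x7f}
#3 dst[0x17+3] := {0xea,0x7f,0x49}
#4 dst[0x01+4] := {0x6c,0xb0,0xf9,0x03}
#5 dst[0x13+2] := {0xf9,0x03}
query mem[0x05]=0x49, mem[0x0d]=0x33, mem[0x18]=0x7f, mem[0x0c]=0x0e, mem[0x04]=0x03

MEM[0x05,0x0d,0x18,0x0c,0x04] = 49 33 7f 0e 03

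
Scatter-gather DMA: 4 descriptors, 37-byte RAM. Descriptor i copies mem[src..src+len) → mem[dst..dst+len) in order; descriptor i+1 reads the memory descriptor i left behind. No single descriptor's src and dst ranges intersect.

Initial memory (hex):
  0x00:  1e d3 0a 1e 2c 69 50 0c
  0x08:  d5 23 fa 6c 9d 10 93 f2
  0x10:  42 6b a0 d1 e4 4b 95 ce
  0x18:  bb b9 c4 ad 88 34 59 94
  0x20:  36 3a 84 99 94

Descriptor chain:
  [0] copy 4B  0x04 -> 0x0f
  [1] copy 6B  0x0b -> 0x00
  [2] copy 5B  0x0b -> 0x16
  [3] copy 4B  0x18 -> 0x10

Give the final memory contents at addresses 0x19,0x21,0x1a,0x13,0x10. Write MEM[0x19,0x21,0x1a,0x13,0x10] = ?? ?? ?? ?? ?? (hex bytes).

MEM[0x19,0x21,0x1a,0x13,0x10] = 93 3a 2c ad 10

  after D0: wrote 4B at 0x0f = 2c69500c
  after D1: wrote 6B at 0x00 = 6c9d10932c69
  after D2: wrote 5B at 0x16 = 6c9d10932c
  after D3: wrote 4B at 0x10 = 10932cad
query mem[0x19]=0x93, mem[0x21]=0x3a, mem[0x1a]=0x2c, mem[0x13]=0xad, mem[0x10]=0x10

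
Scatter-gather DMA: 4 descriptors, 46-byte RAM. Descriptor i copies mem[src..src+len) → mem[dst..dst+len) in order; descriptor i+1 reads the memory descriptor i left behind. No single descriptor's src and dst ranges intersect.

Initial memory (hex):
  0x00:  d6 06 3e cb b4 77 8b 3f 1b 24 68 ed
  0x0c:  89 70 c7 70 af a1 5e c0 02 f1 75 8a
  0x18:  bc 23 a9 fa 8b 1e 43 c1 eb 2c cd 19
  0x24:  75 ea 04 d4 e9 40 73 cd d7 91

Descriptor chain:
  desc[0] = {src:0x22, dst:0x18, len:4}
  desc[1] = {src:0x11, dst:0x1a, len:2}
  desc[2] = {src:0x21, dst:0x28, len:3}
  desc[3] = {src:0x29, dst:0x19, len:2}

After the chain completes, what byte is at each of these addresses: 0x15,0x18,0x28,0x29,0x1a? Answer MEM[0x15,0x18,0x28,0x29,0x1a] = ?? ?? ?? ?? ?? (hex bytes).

MEM[0x15,0x18,0x28,0x29,0x1a] = f1 cd 2c cd 19

[0] 0x22->0x18 len=4 : cd 19 75 ea
[1] 0x11->0x1a len=2 : a1 5e
[2] 0x21->0x28 len=3 : 2c cd 19
[3] 0x29->0x19 len=2 : cd 19
query mem[0x15]=0xf1, mem[0x18]=0xcd, mem[0x28]=0x2c, mem[0x29]=0xcd, mem[0x1a]=0x19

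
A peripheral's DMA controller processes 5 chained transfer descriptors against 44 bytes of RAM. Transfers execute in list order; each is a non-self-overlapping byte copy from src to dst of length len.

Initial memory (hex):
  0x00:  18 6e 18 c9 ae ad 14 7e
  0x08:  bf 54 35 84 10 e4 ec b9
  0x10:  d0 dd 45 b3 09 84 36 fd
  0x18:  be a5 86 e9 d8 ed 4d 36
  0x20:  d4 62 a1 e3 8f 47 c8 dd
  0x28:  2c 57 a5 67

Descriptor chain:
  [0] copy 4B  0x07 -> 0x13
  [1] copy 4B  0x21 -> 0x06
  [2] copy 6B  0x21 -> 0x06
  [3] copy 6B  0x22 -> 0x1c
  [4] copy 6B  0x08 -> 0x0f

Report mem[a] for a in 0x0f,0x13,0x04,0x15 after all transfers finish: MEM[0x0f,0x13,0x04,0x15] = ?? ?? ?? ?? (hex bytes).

#0 dst[0x13+4] := {0x7e,0xbf,0x54,0x35}
#1 dst[0x06+4] := {0x62,0xa1,0xe3,0x8f}
#2 dst[0x06+6] := {0x62,0xa1,0xe3,0x8f,0x47,0xc8}
#3 dst[0x1c+6] := {0xa1,0xe3,0x8f,0x47,0xc8,0xdd}
#4 dst[0x0f+6] := {0xe3,0x8f,0x47,0xc8,0x10,0xe4}
query mem[0x0f]=0xe3, mem[0x13]=0x10, mem[0x04]=0xae, mem[0x15]=0x54

MEM[0x0f,0x13,0x04,0x15] = e3 10 ae 54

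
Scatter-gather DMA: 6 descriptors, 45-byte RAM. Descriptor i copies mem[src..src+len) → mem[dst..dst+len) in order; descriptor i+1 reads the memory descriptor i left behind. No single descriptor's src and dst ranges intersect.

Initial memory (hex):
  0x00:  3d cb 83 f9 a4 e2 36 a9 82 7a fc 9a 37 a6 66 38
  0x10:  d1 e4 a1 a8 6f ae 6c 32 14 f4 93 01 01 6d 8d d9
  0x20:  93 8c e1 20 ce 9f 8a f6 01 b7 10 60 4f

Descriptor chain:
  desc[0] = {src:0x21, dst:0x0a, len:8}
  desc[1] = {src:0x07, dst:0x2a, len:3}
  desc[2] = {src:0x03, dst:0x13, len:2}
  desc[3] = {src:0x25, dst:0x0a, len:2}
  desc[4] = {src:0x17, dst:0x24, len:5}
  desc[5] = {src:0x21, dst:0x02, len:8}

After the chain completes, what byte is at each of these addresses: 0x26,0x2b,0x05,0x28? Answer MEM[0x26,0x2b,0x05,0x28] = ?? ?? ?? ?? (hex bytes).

MEM[0x26,0x2b,0x05,0x28] = f4 82 32 01

[0] 0x21->0x0a len=8 : 8c e1 20 ce 9f 8a f6 01
[1] 0x07->0x2a len=3 : a9 82 7a
[2] 0x03->0x13 len=2 : f9 a4
[3] 0x25->0x0a len=2 : 9f 8a
[4] 0x17->0x24 len=5 : 32 14 f4 93 01
[5] 0x21->0x02 len=8 : 8c e1 20 32 14 f4 93 01
query mem[0x26]=0xf4, mem[0x2b]=0x82, mem[0x05]=0x32, mem[0x28]=0x01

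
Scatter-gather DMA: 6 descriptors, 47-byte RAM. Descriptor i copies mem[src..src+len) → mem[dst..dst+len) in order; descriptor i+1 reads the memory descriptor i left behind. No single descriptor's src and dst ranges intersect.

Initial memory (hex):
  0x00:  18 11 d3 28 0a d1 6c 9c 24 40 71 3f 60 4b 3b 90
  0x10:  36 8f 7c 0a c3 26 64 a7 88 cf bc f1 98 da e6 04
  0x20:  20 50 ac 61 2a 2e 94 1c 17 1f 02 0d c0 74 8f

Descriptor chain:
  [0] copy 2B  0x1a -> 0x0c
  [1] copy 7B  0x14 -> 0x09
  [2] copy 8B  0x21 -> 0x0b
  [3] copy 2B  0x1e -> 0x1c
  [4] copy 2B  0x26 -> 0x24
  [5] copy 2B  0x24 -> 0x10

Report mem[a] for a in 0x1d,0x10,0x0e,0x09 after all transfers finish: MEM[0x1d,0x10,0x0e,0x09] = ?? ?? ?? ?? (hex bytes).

MEM[0x1d,0x10,0x0e,0x09] = 04 94 2a c3

[0] 0x1a->0x0c len=2 : bc f1
[1] 0x14->0x09 len=7 : c3 26 64 a7 88 cf bc
[2] 0x21->0x0b len=8 : 50 ac 61 2a 2e 94 1c 17
[3] 0x1e->0x1c len=2 : e6 04
[4] 0x26->0x24 len=2 : 94 1c
[5] 0x24->0x10 len=2 : 94 1c
query mem[0x1d]=0x04, mem[0x10]=0x94, mem[0x0e]=0x2a, mem[0x09]=0xc3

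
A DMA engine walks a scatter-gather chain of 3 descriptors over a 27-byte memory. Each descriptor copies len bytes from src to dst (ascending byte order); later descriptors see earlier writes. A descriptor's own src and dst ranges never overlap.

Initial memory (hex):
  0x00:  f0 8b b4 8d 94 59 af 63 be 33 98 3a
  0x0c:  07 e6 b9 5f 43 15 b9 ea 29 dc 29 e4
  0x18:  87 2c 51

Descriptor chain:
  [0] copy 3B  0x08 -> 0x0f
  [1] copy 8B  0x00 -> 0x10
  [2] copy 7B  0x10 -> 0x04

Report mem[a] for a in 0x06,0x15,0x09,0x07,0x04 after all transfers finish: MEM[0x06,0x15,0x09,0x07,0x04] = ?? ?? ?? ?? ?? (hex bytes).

D0: mem[0x0f..0x11] <- [be 33 98]
D1: mem[0x10..0x17] <- [f0 8b b4 8d 94 59 af 63]
D2: mem[0x04..0x0a] <- [f0 8b b4 8d 94 59 af]
query mem[0x06]=0xb4, mem[0x15]=0x59, mem[0x09]=0x59, mem[0x07]=0x8d, mem[0x04]=0xf0

MEM[0x06,0x15,0x09,0x07,0x04] = b4 59 59 8d f0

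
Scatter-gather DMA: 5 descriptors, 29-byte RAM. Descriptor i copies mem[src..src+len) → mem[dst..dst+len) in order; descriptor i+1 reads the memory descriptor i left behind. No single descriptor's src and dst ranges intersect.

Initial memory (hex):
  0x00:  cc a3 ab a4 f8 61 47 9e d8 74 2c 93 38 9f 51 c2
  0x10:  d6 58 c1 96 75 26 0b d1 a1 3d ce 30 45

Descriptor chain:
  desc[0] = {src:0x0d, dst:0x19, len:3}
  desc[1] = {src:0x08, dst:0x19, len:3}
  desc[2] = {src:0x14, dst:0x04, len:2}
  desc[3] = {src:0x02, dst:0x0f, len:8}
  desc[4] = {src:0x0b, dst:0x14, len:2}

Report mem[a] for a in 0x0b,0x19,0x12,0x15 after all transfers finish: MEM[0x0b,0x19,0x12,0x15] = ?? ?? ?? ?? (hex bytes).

[0] 0x0d->0x19 len=3 : 9f 51 c2
[1] 0x08->0x19 len=3 : d8 74 2c
[2] 0x14->0x04 len=2 : 75 26
[3] 0x02->0x0f len=8 : ab a4 75 26 47 9e d8 74
[4] 0x0b->0x14 len=2 : 93 38
query mem[0x0b]=0x93, mem[0x19]=0xd8, mem[0x12]=0x26, mem[0x15]=0x38

MEM[0x0b,0x19,0x12,0x15] = 93 d8 26 38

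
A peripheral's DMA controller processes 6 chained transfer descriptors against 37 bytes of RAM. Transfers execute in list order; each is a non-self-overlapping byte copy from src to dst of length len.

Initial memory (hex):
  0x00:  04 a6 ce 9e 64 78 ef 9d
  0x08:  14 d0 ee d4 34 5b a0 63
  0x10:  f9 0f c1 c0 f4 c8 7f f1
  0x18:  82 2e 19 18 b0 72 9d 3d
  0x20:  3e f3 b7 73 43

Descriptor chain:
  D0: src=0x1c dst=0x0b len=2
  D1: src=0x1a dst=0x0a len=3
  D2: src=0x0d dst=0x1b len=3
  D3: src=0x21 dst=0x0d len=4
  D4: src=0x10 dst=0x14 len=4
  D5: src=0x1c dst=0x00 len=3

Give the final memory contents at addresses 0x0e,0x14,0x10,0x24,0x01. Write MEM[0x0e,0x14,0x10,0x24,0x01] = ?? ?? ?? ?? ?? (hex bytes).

MEM[0x0e,0x14,0x10,0x24,0x01] = b7 43 43 43 63

  after D0: wrote 2B at 0x0b = b072
  after D1: wrote 3B at 0x0a = 1918b0
  after D2: wrote 3B at 0x1b = 5ba063
  after D3: wrote 4B at 0x0d = f3b77343
  after D4: wrote 4B at 0x14 = 430fc1c0
  after D5: wrote 3B at 0x00 = a0639d
query mem[0x0e]=0xb7, mem[0x14]=0x43, mem[0x10]=0x43, mem[0x24]=0x43, mem[0x01]=0x63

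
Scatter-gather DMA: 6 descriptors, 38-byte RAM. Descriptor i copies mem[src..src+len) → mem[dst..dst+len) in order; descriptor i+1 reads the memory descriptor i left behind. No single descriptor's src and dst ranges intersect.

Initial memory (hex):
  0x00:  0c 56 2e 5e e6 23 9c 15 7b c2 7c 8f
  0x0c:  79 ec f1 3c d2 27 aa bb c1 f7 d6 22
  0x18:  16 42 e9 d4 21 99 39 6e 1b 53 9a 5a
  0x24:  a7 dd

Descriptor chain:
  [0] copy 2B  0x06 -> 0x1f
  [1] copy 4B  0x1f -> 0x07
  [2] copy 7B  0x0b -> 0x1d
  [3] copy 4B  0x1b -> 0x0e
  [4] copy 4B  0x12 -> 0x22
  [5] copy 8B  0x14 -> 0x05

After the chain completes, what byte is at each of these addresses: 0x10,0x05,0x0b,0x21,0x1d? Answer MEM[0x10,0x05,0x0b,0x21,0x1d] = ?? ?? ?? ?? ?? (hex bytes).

#0 dst[0x1f+2] := {0x9c,0x15}
#1 dst[0x07+4] := {0x9c,0x15,0x53,0x9a}
#2 dst[0x1d+7] := {0x8f,0x79,0xec,0xf1,0x3c,0xd2,0x27}
#3 dst[0x0e+4] := {0xd4,0x21,0x8f,0x79}
#4 dst[0x22+4] := {0xaa,0xbb,0xc1,0xf7}
#5 dst[0x05+8] := {0xc1,0xf7,0xd6,0x22,0x16,0x42,0xe9,0xd4}
query mem[0x10]=0x8f, mem[0x05]=0xc1, mem[0x0b]=0xe9, mem[0x21]=0x3c, mem[0x1d]=0x8f

MEM[0x10,0x05,0x0b,0x21,0x1d] = 8f c1 e9 3c 8f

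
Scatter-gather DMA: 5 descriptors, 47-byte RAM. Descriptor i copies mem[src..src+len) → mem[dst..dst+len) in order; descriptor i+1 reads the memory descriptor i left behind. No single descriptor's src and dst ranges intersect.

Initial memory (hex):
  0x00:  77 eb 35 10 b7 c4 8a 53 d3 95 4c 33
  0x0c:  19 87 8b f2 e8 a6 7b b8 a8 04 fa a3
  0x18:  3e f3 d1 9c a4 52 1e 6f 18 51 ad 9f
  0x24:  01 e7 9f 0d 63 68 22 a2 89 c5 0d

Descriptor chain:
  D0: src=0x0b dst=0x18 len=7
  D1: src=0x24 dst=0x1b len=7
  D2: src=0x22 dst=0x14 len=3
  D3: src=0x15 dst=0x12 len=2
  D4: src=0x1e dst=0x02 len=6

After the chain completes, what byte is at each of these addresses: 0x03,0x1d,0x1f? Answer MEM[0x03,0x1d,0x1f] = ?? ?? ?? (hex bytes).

#0 dst[0x18+7] := {0x33,0x19,0x87,0x8b,0xf2,0xe8,0xa6}
#1 dst[0x1b+7] := {0x01,0xe7,0x9f,0x0d,0x63,0x68,0x22}
#2 dst[0x14+3] := {0xad,0x9f,0x01}
#3 dst[0x12+2] := {0x9f,0x01}
#4 dst[0x02+6] := {0x0d,0x63,0x68,0x22,0xad,0x9f}
query mem[0x03]=0x63, mem[0x1d]=0x9f, mem[0x1f]=0x63

MEM[0x03,0x1d,0x1f] = 63 9f 63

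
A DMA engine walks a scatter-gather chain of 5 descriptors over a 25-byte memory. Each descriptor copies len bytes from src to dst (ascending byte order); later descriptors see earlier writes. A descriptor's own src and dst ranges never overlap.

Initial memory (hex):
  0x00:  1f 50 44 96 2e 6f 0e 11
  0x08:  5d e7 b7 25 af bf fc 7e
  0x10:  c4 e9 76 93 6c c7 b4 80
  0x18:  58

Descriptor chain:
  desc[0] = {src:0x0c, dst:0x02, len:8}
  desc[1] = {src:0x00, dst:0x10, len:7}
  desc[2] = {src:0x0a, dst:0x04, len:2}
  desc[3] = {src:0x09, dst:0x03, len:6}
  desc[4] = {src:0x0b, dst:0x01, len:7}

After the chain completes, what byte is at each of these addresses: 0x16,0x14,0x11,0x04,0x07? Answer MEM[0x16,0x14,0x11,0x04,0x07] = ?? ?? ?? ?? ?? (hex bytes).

[0] 0x0c->0x02 len=8 : af bf fc 7e c4 e9 76 93
[1] 0x00->0x10 len=7 : 1f 50 af bf fc 7e c4
[2] 0x0a->0x04 len=2 : b7 25
[3] 0x09->0x03 len=6 : 93 b7 25 af bf fc
[4] 0x0b->0x01 len=7 : 25 af bf fc 7e 1f 50
query mem[0x16]=0xc4, mem[0x14]=0xfc, mem[0x11]=0x50, mem[0x04]=0xfc, mem[0x07]=0x50

MEM[0x16,0x14,0x11,0x04,0x07] = c4 fc 50 fc 50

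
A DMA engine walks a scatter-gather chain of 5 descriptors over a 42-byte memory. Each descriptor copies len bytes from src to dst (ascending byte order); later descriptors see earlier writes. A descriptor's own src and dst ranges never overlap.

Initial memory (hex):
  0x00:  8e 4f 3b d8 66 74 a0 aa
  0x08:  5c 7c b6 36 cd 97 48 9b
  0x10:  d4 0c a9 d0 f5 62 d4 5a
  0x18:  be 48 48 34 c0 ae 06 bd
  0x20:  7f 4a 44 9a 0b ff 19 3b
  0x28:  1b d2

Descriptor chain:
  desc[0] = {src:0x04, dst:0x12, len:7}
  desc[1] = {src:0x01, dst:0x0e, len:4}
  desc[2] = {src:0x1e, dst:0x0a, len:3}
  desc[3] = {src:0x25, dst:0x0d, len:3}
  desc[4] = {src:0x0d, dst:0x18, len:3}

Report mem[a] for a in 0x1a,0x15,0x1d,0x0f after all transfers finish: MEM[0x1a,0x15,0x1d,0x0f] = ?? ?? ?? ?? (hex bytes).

MEM[0x1a,0x15,0x1d,0x0f] = 3b aa ae 3b

#0 dst[0x12+7] := {0x66,0x74,0xa0,0xaa,0x5c,0x7c,0xb6}
#1 dst[0x0e+4] := {0x4f,0x3b,0xd8,0x66}
#2 dst[0x0a+3] := {0x06,0xbd,0x7f}
#3 dst[0x0d+3] := {0xff,0x19,0x3b}
#4 dst[0x18+3] := {0xff,0x19,0x3b}
query mem[0x1a]=0x3b, mem[0x15]=0xaa, mem[0x1d]=0xae, mem[0x0f]=0x3b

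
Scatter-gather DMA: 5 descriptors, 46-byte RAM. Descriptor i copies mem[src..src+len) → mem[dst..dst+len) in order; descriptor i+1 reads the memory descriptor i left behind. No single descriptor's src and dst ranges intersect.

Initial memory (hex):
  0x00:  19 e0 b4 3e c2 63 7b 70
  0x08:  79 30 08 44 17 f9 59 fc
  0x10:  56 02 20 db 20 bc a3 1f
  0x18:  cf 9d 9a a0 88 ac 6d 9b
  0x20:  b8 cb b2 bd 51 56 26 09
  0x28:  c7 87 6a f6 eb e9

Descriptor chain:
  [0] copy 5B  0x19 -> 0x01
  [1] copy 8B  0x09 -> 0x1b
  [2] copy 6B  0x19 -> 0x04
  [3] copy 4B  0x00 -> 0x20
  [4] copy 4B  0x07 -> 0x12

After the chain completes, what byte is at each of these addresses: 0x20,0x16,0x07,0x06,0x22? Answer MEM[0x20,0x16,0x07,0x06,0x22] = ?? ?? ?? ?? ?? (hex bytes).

[0] 0x19->0x01 len=5 : 9d 9a a0 88 ac
[1] 0x09->0x1b len=8 : 30 08 44 17 f9 59 fc 56
[2] 0x19->0x04 len=6 : 9d 9a 30 08 44 17
[3] 0x00->0x20 len=4 : 19 9d 9a a0
[4] 0x07->0x12 len=4 : 08 44 17 08
query mem[0x20]=0x19, mem[0x16]=0xa3, mem[0x07]=0x08, mem[0x06]=0x30, mem[0x22]=0x9a

MEM[0x20,0x16,0x07,0x06,0x22] = 19 a3 08 30 9a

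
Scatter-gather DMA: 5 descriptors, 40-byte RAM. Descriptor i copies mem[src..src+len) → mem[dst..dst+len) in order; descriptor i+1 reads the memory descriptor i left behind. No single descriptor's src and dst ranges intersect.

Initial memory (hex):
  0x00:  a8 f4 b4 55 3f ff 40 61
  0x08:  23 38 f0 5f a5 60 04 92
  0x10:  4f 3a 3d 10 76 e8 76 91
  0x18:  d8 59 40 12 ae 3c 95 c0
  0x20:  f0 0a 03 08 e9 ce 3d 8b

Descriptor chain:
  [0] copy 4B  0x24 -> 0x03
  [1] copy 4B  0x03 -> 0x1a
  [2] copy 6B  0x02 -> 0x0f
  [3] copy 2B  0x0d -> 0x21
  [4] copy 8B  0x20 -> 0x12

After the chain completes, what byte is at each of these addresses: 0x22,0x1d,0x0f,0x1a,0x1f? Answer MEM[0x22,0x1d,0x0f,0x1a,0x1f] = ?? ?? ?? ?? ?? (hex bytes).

  after D0: wrote 4B at 0x03 = e9ce3d8b
  after D1: wrote 4B at 0x1a = e9ce3d8b
  after D2: wrote 6B at 0x0f = b4e9ce3d8b61
  after D3: wrote 2B at 0x21 = 6004
  after D4: wrote 8B at 0x12 = f0600408e9ce3d8b
query mem[0x22]=0x04, mem[0x1d]=0x8b, mem[0x0f]=0xb4, mem[0x1a]=0xe9, mem[0x1f]=0xc0

MEM[0x22,0x1d,0x0f,0x1a,0x1f] = 04 8b b4 e9 c0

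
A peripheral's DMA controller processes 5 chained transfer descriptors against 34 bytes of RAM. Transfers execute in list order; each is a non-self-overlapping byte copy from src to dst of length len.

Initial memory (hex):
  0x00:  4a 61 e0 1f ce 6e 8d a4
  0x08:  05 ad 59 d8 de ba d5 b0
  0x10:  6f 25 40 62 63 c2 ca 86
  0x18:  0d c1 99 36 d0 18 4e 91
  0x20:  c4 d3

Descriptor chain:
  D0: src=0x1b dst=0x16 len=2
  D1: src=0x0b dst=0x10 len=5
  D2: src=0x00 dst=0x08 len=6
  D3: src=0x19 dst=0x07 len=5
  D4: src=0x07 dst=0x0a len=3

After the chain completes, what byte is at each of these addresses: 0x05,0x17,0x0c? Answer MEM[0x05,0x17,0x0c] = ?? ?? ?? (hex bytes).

#0 dst[0x16+2] := {0x36,0xd0}
#1 dst[0x10+5] := {0xd8,0xde,0xba,0xd5,0xb0}
#2 dst[0x08+6] := {0x4a,0x61,0xe0,0x1f,0xce,0x6e}
#3 dst[0x07+5] := {0xc1,0x99,0x36,0xd0,0x18}
#4 dst[0x0a+3] := {0xc1,0x99,0x36}
query mem[0x05]=0x6e, mem[0x17]=0xd0, mem[0x0c]=0x36

MEM[0x05,0x17,0x0c] = 6e d0 36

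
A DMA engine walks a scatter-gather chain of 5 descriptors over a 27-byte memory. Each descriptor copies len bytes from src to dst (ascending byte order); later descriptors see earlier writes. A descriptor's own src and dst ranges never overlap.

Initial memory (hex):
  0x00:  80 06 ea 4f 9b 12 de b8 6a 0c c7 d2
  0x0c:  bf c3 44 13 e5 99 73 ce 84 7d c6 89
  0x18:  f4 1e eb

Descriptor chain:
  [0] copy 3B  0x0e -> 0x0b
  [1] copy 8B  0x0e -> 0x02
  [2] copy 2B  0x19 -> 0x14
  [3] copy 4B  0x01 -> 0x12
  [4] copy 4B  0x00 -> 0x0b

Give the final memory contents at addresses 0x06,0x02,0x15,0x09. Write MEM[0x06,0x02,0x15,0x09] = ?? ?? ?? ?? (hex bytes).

  after D0: wrote 3B at 0x0b = 4413e5
  after D1: wrote 8B at 0x02 = 4413e59973ce847d
  after D2: wrote 2B at 0x14 = 1eeb
  after D3: wrote 4B at 0x12 = 064413e5
  after D4: wrote 4B at 0x0b = 80064413
query mem[0x06]=0x73, mem[0x02]=0x44, mem[0x15]=0xe5, mem[0x09]=0x7d

MEM[0x06,0x02,0x15,0x09] = 73 44 e5 7d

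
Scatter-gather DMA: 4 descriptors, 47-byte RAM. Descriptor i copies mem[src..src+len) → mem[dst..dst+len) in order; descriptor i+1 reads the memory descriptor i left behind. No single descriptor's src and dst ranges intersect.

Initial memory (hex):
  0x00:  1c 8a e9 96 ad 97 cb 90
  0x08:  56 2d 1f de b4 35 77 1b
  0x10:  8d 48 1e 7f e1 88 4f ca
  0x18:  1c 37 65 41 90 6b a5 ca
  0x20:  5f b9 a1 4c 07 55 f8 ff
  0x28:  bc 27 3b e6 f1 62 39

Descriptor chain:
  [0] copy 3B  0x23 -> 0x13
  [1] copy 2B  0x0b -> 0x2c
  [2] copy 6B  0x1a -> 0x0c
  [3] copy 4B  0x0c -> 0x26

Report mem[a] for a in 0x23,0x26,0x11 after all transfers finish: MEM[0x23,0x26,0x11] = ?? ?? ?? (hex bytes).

MEM[0x23,0x26,0x11] = 4c 65 ca

[0] 0x23->0x13 len=3 : 4c 07 55
[1] 0x0b->0x2c len=2 : de b4
[2] 0x1a->0x0c len=6 : 65 41 90 6b a5 ca
[3] 0x0c->0x26 len=4 : 65 41 90 6b
query mem[0x23]=0x4c, mem[0x26]=0x65, mem[0x11]=0xca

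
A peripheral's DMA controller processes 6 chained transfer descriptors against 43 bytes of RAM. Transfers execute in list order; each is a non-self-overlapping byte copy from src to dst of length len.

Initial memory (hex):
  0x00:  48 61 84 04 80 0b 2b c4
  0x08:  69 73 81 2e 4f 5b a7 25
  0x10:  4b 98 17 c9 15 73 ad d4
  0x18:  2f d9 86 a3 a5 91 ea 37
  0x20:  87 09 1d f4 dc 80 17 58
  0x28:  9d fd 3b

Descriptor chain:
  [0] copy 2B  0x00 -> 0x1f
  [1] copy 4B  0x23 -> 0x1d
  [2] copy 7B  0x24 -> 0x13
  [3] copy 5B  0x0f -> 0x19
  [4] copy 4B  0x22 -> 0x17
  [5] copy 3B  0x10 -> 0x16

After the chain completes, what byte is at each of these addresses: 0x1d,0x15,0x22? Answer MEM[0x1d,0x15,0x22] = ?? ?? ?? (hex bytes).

MEM[0x1d,0x15,0x22] = dc 17 1d

  after D0: wrote 2B at 0x1f = 4861
  after D1: wrote 4B at 0x1d = f4dc8017
  after D2: wrote 7B at 0x13 = dc8017589dfd3b
  after D3: wrote 5B at 0x19 = 254b9817dc
  after D4: wrote 4B at 0x17 = 1df4dc80
  after D5: wrote 3B at 0x16 = 4b9817
query mem[0x1d]=0xdc, mem[0x15]=0x17, mem[0x22]=0x1d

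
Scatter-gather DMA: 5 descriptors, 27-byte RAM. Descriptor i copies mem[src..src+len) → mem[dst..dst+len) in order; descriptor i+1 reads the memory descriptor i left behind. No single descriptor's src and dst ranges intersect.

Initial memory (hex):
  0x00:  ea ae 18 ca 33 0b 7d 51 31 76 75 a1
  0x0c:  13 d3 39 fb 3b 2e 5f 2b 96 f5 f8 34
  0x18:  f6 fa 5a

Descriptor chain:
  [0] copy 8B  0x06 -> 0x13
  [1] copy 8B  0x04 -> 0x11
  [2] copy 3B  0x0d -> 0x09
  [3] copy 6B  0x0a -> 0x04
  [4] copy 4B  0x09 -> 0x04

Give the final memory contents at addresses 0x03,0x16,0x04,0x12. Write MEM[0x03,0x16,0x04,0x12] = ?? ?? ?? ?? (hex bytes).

MEM[0x03,0x16,0x04,0x12] = ca 76 fb 0b

  after D0: wrote 8B at 0x13 = 7d51317675a113d3
  after D1: wrote 8B at 0x11 = 330b7d51317675a1
  after D2: wrote 3B at 0x09 = d339fb
  after D3: wrote 6B at 0x04 = 39fb13d339fb
  after D4: wrote 4B at 0x04 = fb39fb13
query mem[0x03]=0xca, mem[0x16]=0x76, mem[0x04]=0xfb, mem[0x12]=0x0b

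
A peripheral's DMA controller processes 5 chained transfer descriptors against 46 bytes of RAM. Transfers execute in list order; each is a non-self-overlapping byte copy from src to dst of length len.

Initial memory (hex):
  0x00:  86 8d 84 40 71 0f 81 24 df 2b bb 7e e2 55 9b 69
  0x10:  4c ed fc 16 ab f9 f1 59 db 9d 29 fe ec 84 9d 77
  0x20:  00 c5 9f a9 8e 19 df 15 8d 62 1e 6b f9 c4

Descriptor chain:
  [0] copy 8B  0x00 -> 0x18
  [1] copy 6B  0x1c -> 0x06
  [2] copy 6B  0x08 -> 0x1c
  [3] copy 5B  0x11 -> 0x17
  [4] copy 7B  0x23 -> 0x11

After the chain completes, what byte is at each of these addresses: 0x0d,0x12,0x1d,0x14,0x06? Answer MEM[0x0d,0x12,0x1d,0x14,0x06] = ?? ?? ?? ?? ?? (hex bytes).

[0] 0x00->0x18 len=8 : 86 8d 84 40 71 0f 81 24
[1] 0x1c->0x06 len=6 : 71 0f 81 24 00 c5
[2] 0x08->0x1c len=6 : 81 24 00 c5 e2 55
[3] 0x11->0x17 len=5 : ed fc 16 ab f9
[4] 0x23->0x11 len=7 : a9 8e 19 df 15 8d 62
query mem[0x0d]=0x55, mem[0x12]=0x8e, mem[0x1d]=0x24, mem[0x14]=0xdf, mem[0x06]=0x71

MEM[0x0d,0x12,0x1d,0x14,0x06] = 55 8e 24 df 71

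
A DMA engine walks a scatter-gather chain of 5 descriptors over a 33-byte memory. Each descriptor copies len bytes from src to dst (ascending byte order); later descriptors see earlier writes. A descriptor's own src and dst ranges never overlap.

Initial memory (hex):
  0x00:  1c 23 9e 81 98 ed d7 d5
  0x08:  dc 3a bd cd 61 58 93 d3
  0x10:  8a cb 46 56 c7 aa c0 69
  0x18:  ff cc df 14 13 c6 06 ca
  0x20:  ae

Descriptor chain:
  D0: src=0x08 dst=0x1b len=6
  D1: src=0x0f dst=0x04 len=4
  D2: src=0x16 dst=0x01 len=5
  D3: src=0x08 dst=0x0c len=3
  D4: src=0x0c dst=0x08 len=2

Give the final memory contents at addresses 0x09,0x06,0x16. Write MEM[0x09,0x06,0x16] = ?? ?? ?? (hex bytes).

MEM[0x09,0x06,0x16] = 3a cb c0

#0 dst[0x1b+6] := {0xdc,0x3a,0xbd,0xcd,0x61,0x58}
#1 dst[0x04+4] := {0xd3,0x8a,0xcb,0x46}
#2 dst[0x01+5] := {0xc0,0x69,0xff,0xcc,0xdf}
#3 dst[0x0c+3] := {0xdc,0x3a,0xbd}
#4 dst[0x08+2] := {0xdc,0x3a}
query mem[0x09]=0x3a, mem[0x06]=0xcb, mem[0x16]=0xc0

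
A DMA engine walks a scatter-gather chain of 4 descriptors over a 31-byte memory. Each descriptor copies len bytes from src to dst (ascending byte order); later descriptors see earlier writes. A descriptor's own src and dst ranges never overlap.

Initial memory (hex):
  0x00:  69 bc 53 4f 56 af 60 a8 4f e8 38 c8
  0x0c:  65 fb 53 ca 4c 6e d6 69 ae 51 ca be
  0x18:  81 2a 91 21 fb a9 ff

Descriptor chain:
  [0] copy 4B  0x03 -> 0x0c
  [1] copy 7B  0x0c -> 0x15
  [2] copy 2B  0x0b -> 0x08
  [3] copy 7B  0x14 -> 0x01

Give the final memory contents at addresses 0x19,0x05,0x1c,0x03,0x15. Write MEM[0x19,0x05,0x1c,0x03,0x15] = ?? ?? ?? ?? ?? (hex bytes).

MEM[0x19,0x05,0x1c,0x03,0x15] = 4c 60 fb 56 4f

D0: mem[0x0c..0x0f] <- [4f 56 af 60]
D1: mem[0x15..0x1b] <- [4f 56 af 60 4c 6e d6]
D2: mem[0x08..0x09] <- [c8 4f]
D3: mem[0x01..0x07] <- [ae 4f 56 af 60 4c 6e]
query mem[0x19]=0x4c, mem[0x05]=0x60, mem[0x1c]=0xfb, mem[0x03]=0x56, mem[0x15]=0x4f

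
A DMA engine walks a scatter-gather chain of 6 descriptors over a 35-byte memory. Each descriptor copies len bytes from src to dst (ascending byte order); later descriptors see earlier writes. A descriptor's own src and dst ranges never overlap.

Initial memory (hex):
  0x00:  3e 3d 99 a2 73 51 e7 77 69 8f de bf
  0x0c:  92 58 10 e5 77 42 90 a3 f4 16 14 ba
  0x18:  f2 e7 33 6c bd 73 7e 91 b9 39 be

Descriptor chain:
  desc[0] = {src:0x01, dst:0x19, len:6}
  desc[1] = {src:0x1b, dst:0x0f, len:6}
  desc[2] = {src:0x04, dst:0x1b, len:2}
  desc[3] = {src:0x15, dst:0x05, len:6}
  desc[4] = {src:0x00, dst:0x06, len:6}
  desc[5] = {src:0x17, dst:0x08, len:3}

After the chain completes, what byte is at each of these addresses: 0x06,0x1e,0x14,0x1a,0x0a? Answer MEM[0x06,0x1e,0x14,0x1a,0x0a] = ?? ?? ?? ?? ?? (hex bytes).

MEM[0x06,0x1e,0x14,0x1a,0x0a] = 3e e7 b9 99 3d

[0] 0x01->0x19 len=6 : 3d 99 a2 73 51 e7
[1] 0x1b->0x0f len=6 : a2 73 51 e7 91 b9
[2] 0x04->0x1b len=2 : 73 51
[3] 0x15->0x05 len=6 : 16 14 ba f2 3d 99
[4] 0x00->0x06 len=6 : 3e 3d 99 a2 73 16
[5] 0x17->0x08 len=3 : ba f2 3d
query mem[0x06]=0x3e, mem[0x1e]=0xe7, mem[0x14]=0xb9, mem[0x1a]=0x99, mem[0x0a]=0x3d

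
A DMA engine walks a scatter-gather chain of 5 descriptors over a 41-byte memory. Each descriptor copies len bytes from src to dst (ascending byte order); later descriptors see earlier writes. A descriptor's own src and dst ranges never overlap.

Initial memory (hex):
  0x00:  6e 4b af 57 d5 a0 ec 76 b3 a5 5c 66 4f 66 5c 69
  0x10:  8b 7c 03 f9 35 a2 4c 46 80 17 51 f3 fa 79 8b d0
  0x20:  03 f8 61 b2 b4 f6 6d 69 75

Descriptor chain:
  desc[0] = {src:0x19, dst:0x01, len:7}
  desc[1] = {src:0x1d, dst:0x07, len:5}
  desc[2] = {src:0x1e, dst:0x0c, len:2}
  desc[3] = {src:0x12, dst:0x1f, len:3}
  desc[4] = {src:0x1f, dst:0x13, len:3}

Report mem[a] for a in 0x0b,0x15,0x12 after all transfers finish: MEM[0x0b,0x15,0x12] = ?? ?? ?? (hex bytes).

#0 dst[0x01+7] := {0x17,0x51,0xf3,0xfa,0x79,0x8b,0xd0}
#1 dst[0x07+5] := {0x79,0x8b,0xd0,0x03,0xf8}
#2 dst[0x0c+2] := {0x8b,0xd0}
#3 dst[0x1f+3] := {0x03,0xf9,0x35}
#4 dst[0x13+3] := {0x03,0xf9,0x35}
query mem[0x0b]=0xf8, mem[0x15]=0x35, mem[0x12]=0x03

MEM[0x0b,0x15,0x12] = f8 35 03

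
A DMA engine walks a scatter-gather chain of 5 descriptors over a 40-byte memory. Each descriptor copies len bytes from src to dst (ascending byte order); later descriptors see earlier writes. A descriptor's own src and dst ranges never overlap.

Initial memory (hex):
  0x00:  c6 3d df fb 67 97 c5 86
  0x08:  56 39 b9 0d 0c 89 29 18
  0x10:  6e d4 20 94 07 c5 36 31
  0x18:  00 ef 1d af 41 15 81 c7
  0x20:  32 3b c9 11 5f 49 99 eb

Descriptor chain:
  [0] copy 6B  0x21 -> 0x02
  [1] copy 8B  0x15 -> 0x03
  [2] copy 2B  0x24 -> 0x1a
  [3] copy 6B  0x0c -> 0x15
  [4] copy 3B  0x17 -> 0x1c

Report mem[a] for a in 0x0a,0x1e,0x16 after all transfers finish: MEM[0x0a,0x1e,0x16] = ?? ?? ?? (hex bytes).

[0] 0x21->0x02 len=6 : 3b c9 11 5f 49 99
[1] 0x15->0x03 len=8 : c5 36 31 00 ef 1d af 41
[2] 0x24->0x1a len=2 : 5f 49
[3] 0x0c->0x15 len=6 : 0c 89 29 18 6e d4
[4] 0x17->0x1c len=3 : 29 18 6e
query mem[0x0a]=0x41, mem[0x1e]=0x6e, mem[0x16]=0x89

MEM[0x0a,0x1e,0x16] = 41 6e 89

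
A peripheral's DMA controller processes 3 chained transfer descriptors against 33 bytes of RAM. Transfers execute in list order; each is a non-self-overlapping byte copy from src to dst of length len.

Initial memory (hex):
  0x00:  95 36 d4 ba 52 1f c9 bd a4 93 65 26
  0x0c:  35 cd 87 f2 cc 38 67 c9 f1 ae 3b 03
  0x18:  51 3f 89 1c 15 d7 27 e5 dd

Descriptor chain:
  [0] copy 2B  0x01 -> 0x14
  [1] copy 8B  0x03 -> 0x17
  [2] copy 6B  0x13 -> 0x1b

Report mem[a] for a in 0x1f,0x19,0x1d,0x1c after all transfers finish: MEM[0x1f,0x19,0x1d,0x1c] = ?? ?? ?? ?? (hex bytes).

#0 dst[0x14+2] := {0x36,0xd4}
#1 dst[0x17+8] := {0xba,0x52,0x1f,0xc9,0xbd,0xa4,0x93,0x65}
#2 dst[0x1b+6] := {0xc9,0x36,0xd4,0x3b,0xba,0x52}
query mem[0x1f]=0xba, mem[0x19]=0x1f, mem[0x1d]=0xd4, mem[0x1c]=0x36

MEM[0x1f,0x19,0x1d,0x1c] = ba 1f d4 36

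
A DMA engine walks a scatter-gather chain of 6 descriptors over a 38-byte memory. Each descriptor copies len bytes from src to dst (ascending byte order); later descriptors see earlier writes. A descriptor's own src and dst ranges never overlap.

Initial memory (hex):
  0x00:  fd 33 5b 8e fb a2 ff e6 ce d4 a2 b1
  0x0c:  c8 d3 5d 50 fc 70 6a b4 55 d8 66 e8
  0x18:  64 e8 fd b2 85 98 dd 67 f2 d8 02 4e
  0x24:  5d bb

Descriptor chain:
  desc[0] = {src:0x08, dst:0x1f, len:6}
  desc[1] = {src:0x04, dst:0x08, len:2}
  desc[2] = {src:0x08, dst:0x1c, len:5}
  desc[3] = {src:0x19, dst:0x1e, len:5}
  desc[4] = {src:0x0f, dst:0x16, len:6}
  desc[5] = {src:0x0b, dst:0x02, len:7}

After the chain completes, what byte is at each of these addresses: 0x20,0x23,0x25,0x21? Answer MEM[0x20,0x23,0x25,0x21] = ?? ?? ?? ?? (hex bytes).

MEM[0x20,0x23,0x25,0x21] = b2 c8 bb fb

[0] 0x08->0x1f len=6 : ce d4 a2 b1 c8 d3
[1] 0x04->0x08 len=2 : fb a2
[2] 0x08->0x1c len=5 : fb a2 a2 b1 c8
[3] 0x19->0x1e len=5 : e8 fd b2 fb a2
[4] 0x0f->0x16 len=6 : 50 fc 70 6a b4 55
[5] 0x0b->0x02 len=7 : b1 c8 d3 5d 50 fc 70
query mem[0x20]=0xb2, mem[0x23]=0xc8, mem[0x25]=0xbb, mem[0x21]=0xfb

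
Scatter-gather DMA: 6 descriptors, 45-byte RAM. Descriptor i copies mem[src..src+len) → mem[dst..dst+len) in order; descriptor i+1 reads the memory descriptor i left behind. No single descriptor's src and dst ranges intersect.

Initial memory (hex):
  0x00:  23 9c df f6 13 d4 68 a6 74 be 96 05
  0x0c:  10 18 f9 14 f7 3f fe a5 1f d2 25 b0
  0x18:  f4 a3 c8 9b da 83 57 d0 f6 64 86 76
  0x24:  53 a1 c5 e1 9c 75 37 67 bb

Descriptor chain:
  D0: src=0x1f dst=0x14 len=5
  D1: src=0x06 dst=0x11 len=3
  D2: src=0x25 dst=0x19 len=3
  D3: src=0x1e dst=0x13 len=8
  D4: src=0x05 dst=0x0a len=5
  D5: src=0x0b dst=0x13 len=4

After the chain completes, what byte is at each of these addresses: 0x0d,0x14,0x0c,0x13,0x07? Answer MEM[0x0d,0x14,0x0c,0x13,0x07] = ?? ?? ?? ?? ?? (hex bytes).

MEM[0x0d,0x14,0x0c,0x13,0x07] = 74 a6 a6 68 a6

  after D0: wrote 5B at 0x14 = d0f6648676
  after D1: wrote 3B at 0x11 = 68a674
  after D2: wrote 3B at 0x19 = a1c5e1
  after D3: wrote 8B at 0x13 = 57d0f664867653a1
  after D4: wrote 5B at 0x0a = d468a674be
  after D5: wrote 4B at 0x13 = 68a674be
query mem[0x0d]=0x74, mem[0x14]=0xa6, mem[0x0c]=0xa6, mem[0x13]=0x68, mem[0x07]=0xa6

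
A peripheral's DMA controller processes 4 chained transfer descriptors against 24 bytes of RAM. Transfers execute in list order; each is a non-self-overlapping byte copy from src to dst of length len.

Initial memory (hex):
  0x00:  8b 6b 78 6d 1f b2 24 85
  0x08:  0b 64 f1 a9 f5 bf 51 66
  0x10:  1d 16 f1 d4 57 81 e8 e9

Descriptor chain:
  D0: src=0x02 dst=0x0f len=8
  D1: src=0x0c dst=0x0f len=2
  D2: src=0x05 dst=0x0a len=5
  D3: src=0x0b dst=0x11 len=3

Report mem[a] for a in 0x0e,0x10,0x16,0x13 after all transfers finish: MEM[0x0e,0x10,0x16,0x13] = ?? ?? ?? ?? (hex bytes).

  after D0: wrote 8B at 0x0f = 786d1fb224850b64
  after D1: wrote 2B at 0x0f = f5bf
  after D2: wrote 5B at 0x0a = b224850b64
  after D3: wrote 3B at 0x11 = 24850b
query mem[0x0e]=0x64, mem[0x10]=0xbf, mem[0x16]=0x64, mem[0x13]=0x0b

MEM[0x0e,0x10,0x16,0x13] = 64 bf 64 0b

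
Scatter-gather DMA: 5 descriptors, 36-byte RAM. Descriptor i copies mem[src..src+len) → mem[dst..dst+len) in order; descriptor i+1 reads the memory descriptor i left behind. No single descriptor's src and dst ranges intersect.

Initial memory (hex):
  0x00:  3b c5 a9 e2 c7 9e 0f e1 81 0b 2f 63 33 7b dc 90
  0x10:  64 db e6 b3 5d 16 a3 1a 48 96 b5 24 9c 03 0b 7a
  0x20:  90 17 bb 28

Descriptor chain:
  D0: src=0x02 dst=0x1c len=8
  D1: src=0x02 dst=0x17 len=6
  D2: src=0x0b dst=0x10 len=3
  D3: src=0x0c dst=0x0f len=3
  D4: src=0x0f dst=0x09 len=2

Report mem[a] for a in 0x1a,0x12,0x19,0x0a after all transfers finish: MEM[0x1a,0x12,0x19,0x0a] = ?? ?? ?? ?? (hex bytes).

MEM[0x1a,0x12,0x19,0x0a] = 9e 7b c7 7b

[0] 0x02->0x1c len=8 : a9 e2 c7 9e 0f e1 81 0b
[1] 0x02->0x17 len=6 : a9 e2 c7 9e 0f e1
[2] 0x0b->0x10 len=3 : 63 33 7b
[3] 0x0c->0x0f len=3 : 33 7b dc
[4] 0x0f->0x09 len=2 : 33 7b
query mem[0x1a]=0x9e, mem[0x12]=0x7b, mem[0x19]=0xc7, mem[0x0a]=0x7b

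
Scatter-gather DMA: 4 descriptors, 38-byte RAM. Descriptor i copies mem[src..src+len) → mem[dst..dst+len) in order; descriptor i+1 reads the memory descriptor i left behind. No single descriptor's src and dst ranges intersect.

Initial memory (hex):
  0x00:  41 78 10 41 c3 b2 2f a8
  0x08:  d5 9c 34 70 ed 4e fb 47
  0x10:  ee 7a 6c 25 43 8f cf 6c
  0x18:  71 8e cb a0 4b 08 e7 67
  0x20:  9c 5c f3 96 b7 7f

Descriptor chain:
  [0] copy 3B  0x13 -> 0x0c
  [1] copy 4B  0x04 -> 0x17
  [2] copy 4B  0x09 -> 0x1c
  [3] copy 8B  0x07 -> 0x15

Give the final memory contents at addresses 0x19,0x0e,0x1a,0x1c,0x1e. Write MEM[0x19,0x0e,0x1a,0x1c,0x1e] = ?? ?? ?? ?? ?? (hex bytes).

#0 dst[0x0c+3] := {0x25,0x43,0x8f}
#1 dst[0x17+4] := {0xc3,0xb2,0x2f,0xa8}
#2 dst[0x1c+4] := {0x9c,0x34,0x70,0x25}
#3 dst[0x15+8] := {0xa8,0xd5,0x9c,0x34,0x70,0x25,0x43,0x8f}
query mem[0x19]=0x70, mem[0x0e]=0x8f, mem[0x1a]=0x25, mem[0x1c]=0x8f, mem[0x1e]=0x70

MEM[0x19,0x0e,0x1a,0x1c,0x1e] = 70 8f 25 8f 70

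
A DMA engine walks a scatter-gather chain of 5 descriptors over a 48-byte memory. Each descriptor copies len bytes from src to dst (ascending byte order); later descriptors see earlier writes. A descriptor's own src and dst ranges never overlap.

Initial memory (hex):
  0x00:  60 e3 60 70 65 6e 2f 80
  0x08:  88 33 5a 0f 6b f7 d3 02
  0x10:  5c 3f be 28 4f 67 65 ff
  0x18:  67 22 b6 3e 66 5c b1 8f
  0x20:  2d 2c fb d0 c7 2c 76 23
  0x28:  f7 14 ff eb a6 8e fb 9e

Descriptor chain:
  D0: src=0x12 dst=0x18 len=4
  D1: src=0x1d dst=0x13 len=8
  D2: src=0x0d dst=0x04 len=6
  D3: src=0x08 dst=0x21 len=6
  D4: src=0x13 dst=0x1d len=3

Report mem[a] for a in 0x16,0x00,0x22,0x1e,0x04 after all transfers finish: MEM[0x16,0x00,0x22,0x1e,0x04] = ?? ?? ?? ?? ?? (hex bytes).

  after D0: wrote 4B at 0x18 = be284f67
  after D1: wrote 8B at 0x13 = 5cb18f2d2cfbd0c7
  after D2: wrote 6B at 0x04 = f7d3025c3fbe
  after D3: wrote 6B at 0x21 = 3fbe5a0f6bf7
  after D4: wrote 3B at 0x1d = 5cb18f
query mem[0x16]=0x2d, mem[0x00]=0x60, mem[0x22]=0xbe, mem[0x1e]=0xb1, mem[0x04]=0xf7

MEM[0x16,0x00,0x22,0x1e,0x04] = 2d 60 be b1 f7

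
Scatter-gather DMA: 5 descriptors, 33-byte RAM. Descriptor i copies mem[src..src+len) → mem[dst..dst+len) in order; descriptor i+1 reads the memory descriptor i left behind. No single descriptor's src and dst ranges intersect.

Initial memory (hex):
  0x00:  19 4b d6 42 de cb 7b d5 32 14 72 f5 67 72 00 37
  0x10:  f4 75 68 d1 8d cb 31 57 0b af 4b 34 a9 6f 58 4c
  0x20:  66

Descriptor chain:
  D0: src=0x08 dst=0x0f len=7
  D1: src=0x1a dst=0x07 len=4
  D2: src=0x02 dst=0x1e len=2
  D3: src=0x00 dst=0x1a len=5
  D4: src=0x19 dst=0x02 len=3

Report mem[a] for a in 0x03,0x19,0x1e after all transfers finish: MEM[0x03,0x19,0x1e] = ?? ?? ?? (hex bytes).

D0: mem[0x0f..0x15] <- [32 14 72 f5 67 72 00]
D1: mem[0x07..0x0a] <- [4b 34 a9 6f]
D2: mem[0x1e..0x1f] <- [d6 42]
D3: mem[0x1a..0x1e] <- [19 4b d6 42 de]
D4: mem[0x02..0x04] <- [af 19 4b]
query mem[0x03]=0x19, mem[0x19]=0xaf, mem[0x1e]=0xde

MEM[0x03,0x19,0x1e] = 19 af de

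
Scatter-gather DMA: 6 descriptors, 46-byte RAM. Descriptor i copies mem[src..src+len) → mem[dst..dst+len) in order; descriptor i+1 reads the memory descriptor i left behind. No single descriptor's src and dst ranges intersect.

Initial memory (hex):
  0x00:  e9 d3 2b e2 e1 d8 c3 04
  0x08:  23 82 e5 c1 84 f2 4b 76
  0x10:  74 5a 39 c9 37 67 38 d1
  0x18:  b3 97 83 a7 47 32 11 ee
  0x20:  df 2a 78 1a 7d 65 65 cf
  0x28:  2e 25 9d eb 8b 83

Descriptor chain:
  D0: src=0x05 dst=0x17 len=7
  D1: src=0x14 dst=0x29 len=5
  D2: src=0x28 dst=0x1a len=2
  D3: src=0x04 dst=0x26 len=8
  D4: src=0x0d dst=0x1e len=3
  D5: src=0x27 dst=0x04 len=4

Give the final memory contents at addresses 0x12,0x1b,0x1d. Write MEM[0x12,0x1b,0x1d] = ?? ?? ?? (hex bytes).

MEM[0x12,0x1b,0x1d] = 39 37 c1

D0: mem[0x17..0x1d] <- [d8 c3 04 23 82 e5 c1]
D1: mem[0x29..0x2d] <- [37 67 38 d8 c3]
D2: mem[0x1a..0x1b] <- [2e 37]
D3: mem[0x26..0x2d] <- [e1 d8 c3 04 23 82 e5 c1]
D4: mem[0x1e..0x20] <- [f2 4b 76]
D5: mem[0x04..0x07] <- [d8 c3 04 23]
query mem[0x12]=0x39, mem[0x1b]=0x37, mem[0x1d]=0xc1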